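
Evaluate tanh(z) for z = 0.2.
0.1974

tanh(0.2) = (e^(0.2) - e^(-0.2))/(e^(0.2) + e^(-0.2)) = 0.1974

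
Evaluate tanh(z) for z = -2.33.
-0.9812

tanh(-2.33) = (e^(-2.33) - e^(2.33))/(e^(-2.33) + e^(2.33)) = -0.9812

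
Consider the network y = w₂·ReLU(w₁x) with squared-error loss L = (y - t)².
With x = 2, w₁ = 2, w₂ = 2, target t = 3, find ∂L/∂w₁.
∂L/∂w₁ = 40

Forward pass:
z = w₁x = 2×2 = 4
h = ReLU(4) = 4
y = w₂h = 2×4 = 8

Backward pass:
∂L/∂y = 2(y - t) = 2(8 - 3) = 10
∂y/∂h = w₂ = 2
∂h/∂z = 1 (ReLU derivative)
∂z/∂w₁ = x = 2

∂L/∂w₁ = 10 × 2 × 1 × 2 = 40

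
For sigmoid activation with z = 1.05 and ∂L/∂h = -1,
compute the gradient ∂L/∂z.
∂L/∂z = -0.192

σ(1.05) = 0.7408
σ'(1.05) = σ(1.05)(1 - σ(1.05)) = 0.7408 × 0.2592 = 0.192
∂L/∂z = ∂L/∂h · σ'(z) = -1 × 0.192 = -0.192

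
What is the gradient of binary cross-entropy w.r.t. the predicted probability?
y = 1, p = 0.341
∂L/∂p = -2.933

∂L/∂p = -y/p + (1-y)/(1-p) = -1/0.341 + 0 = -2.933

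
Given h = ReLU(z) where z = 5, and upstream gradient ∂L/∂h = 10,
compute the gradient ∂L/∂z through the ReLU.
∂L/∂z = 10

h = ReLU(5) = 5
Since z > 0: ∂h/∂z = 1
∂L/∂z = ∂L/∂h · ∂h/∂z = 10 × 1 = 10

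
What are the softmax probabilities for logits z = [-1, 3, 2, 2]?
p = [0.0104, 0.5701, 0.2097, 0.2097]

exp(z) = [0.3679, 20.09, 7.389, 7.389]
Sum = 35.23
p = [0.0104, 0.5701, 0.2097, 0.2097]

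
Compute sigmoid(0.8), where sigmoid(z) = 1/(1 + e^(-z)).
0.69

sigmoid(0.8) = 1/(1 + e^(-0.8)) = 1/(1 + 0.4493) = 0.69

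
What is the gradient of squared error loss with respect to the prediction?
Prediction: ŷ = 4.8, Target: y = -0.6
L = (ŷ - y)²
∂L/∂ŷ = 10.8

∂L/∂ŷ = 2(ŷ - y) = 2(4.8 - -0.6) = 2(5.4) = 10.8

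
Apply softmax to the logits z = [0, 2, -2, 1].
p = [0.0889, 0.6572, 0.012, 0.2418]

exp(z) = [1, 7.389, 0.1353, 2.718]
Sum = 11.24
p = [0.0889, 0.6572, 0.012, 0.2418]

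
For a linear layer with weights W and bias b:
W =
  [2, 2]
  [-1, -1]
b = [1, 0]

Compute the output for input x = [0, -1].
y = [-1, 1]

Wx = [2×0 + 2×-1, -1×0 + -1×-1]
   = [-2, 1]
y = Wx + b = [-2 + 1, 1 + 0] = [-1, 1]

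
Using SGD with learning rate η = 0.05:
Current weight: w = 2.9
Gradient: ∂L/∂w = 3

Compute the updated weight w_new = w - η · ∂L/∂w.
w_new = 2.75

w_new = w - η·∂L/∂w = 2.9 - 0.05×(3) = 2.9 - (0.15) = 2.75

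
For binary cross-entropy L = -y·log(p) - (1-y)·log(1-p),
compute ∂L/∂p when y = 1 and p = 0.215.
∂L/∂p = -4.651

∂L/∂p = -y/p + (1-y)/(1-p) = -1/0.215 + 0 = -4.651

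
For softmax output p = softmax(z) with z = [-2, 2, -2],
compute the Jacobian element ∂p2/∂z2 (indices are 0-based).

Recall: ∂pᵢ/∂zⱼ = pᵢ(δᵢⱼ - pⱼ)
∂p2/∂z2 = 0.01736

p = softmax(z) = [0.01767, 0.9647, 0.01767]
p2 = 0.01767

∂p2/∂z2 = p2(1 - p2) = 0.01767 × (1 - 0.01767) = 0.01736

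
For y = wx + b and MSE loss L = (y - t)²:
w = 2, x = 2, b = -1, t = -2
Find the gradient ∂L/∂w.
∂L/∂w = 20

y = wx + b = (2)(2) + -1 = 3
∂L/∂y = 2(y - t) = 2(3 - -2) = 10
∂y/∂w = x = 2
∂L/∂w = ∂L/∂y · ∂y/∂w = 10 × 2 = 20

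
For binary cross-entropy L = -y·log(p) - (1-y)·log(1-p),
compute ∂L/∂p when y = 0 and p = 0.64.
∂L/∂p = 2.778

∂L/∂p = -y/p + (1-y)/(1-p) = 0 + 1/0.36 = 2.778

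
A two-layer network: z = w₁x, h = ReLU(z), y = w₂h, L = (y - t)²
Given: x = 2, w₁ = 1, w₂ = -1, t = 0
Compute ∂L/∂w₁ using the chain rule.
∂L/∂w₁ = 8

Forward pass:
z = w₁x = 1×2 = 2
h = ReLU(2) = 2
y = w₂h = -1×2 = -2

Backward pass:
∂L/∂y = 2(y - t) = 2(-2 - 0) = -4
∂y/∂h = w₂ = -1
∂h/∂z = 1 (ReLU derivative)
∂z/∂w₁ = x = 2

∂L/∂w₁ = -4 × -1 × 1 × 2 = 8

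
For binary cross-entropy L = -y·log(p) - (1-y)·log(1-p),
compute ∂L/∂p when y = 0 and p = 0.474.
∂L/∂p = 1.901

∂L/∂p = -y/p + (1-y)/(1-p) = 0 + 1/0.526 = 1.901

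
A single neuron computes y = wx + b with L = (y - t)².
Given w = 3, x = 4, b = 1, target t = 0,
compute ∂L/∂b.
∂L/∂b = 26

y = wx + b = (3)(4) + 1 = 13
∂L/∂y = 2(y - t) = 2(13 - 0) = 26
∂y/∂b = 1
∂L/∂b = ∂L/∂y · ∂y/∂b = 26 × 1 = 26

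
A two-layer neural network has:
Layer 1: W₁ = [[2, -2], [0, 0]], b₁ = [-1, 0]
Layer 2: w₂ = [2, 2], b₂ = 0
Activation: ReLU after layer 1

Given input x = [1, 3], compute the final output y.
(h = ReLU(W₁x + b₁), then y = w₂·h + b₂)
y = 0

Layer 1 pre-activation: z₁ = [-5, 0]
After ReLU: h = [0, 0]
Layer 2 output: y = 2×0 + 2×0 + 0 = 0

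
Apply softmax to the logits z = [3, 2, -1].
p = [0.7214, 0.2654, 0.0132]

exp(z) = [20.09, 7.389, 0.3679]
Sum = 27.84
p = [0.7214, 0.2654, 0.0132]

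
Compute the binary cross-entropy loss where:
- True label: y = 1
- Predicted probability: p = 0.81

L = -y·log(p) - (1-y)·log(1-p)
L = 0.2107

L = -1·log(0.81) - 0·log(0.19) = -log(0.81) = 0.2107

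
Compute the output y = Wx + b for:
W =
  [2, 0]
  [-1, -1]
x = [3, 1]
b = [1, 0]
y = [7, -4]

Wx = [2×3 + 0×1, -1×3 + -1×1]
   = [6, -4]
y = Wx + b = [6 + 1, -4 + 0] = [7, -4]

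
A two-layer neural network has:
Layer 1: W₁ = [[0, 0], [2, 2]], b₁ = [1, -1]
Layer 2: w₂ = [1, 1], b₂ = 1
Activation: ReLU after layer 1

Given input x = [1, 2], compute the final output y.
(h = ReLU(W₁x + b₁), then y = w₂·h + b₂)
y = 7

Layer 1 pre-activation: z₁ = [1, 5]
After ReLU: h = [1, 5]
Layer 2 output: y = 1×1 + 1×5 + 1 = 7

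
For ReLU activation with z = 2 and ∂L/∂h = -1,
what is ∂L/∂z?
∂L/∂z = -1

h = ReLU(2) = 2
Since z > 0: ∂h/∂z = 1
∂L/∂z = ∂L/∂h · ∂h/∂z = -1 × 1 = -1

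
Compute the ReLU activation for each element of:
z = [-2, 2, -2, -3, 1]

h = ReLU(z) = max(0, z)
h = [0, 2, 0, 0, 1]

ReLU applied element-wise: max(0,-2)=0, max(0,2)=2, max(0,-2)=0, max(0,-3)=0, max(0,1)=1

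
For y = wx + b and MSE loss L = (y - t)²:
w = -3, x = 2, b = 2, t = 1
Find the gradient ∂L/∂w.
∂L/∂w = -20

y = wx + b = (-3)(2) + 2 = -4
∂L/∂y = 2(y - t) = 2(-4 - 1) = -10
∂y/∂w = x = 2
∂L/∂w = ∂L/∂y · ∂y/∂w = -10 × 2 = -20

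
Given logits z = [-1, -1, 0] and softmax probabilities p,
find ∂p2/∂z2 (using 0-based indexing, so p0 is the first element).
∂p2/∂z2 = 0.2442

p = softmax(z) = [0.2119, 0.2119, 0.5761]
p2 = 0.5761

∂p2/∂z2 = p2(1 - p2) = 0.5761 × (1 - 0.5761) = 0.2442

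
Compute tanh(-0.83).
-0.6805

tanh(-0.83) = (e^(-0.83) - e^(0.83))/(e^(-0.83) + e^(0.83)) = -0.6805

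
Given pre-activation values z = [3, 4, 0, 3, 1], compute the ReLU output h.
h = [3, 4, 0, 3, 1]

ReLU applied element-wise: max(0,3)=3, max(0,4)=4, max(0,0)=0, max(0,3)=3, max(0,1)=1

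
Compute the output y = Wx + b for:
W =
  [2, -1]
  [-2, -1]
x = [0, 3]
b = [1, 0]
y = [-2, -3]

Wx = [2×0 + -1×3, -2×0 + -1×3]
   = [-3, -3]
y = Wx + b = [-3 + 1, -3 + 0] = [-2, -3]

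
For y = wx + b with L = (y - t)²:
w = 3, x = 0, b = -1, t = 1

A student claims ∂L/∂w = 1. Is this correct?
Incorrect

y = (3)(0) + -1 = -1
∂L/∂y = 2(y - t) = 2(-1 - 1) = -4
∂y/∂w = x = 0
∂L/∂w = -4 × 0 = 0

Claimed value: 1
Incorrect: The correct gradient is 0.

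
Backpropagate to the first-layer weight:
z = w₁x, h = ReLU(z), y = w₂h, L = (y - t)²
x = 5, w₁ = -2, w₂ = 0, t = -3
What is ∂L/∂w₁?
∂L/∂w₁ = 0

Forward pass:
z = w₁x = -2×5 = -10
h = ReLU(-10) = 0
y = w₂h = 0×0 = 0

Backward pass:
∂L/∂y = 2(y - t) = 2(0 - -3) = 6
∂y/∂h = w₂ = 0
∂h/∂z = 0 (ReLU derivative)
∂z/∂w₁ = x = 5

∂L/∂w₁ = 6 × 0 × 0 × 5 = 0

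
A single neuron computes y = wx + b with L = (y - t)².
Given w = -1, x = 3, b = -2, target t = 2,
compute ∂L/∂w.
∂L/∂w = -42

y = wx + b = (-1)(3) + -2 = -5
∂L/∂y = 2(y - t) = 2(-5 - 2) = -14
∂y/∂w = x = 3
∂L/∂w = ∂L/∂y · ∂y/∂w = -14 × 3 = -42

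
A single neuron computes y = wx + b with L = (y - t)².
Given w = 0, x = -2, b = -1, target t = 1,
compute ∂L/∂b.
∂L/∂b = -4

y = wx + b = (0)(-2) + -1 = -1
∂L/∂y = 2(y - t) = 2(-1 - 1) = -4
∂y/∂b = 1
∂L/∂b = ∂L/∂y · ∂y/∂b = -4 × 1 = -4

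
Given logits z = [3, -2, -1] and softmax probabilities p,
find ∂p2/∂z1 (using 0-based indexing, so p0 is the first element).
∂p2/∂z1 = -0.0001175

p = softmax(z) = [0.9756, 0.006573, 0.01787]
p2 = 0.01787, p1 = 0.006573

∂p2/∂z1 = -p2 × p1 = -0.01787 × 0.006573 = -0.0001175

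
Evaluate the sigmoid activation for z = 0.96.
0.7231

sigmoid(0.96) = 1/(1 + e^(-0.96)) = 1/(1 + 0.3829) = 0.7231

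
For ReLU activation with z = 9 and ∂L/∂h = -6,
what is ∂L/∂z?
∂L/∂z = -6

h = ReLU(9) = 9
Since z > 0: ∂h/∂z = 1
∂L/∂z = ∂L/∂h · ∂h/∂z = -6 × 1 = -6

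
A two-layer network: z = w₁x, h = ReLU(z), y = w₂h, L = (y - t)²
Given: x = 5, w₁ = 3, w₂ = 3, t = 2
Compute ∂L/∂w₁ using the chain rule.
∂L/∂w₁ = 1290

Forward pass:
z = w₁x = 3×5 = 15
h = ReLU(15) = 15
y = w₂h = 3×15 = 45

Backward pass:
∂L/∂y = 2(y - t) = 2(45 - 2) = 86
∂y/∂h = w₂ = 3
∂h/∂z = 1 (ReLU derivative)
∂z/∂w₁ = x = 5

∂L/∂w₁ = 86 × 3 × 1 × 5 = 1290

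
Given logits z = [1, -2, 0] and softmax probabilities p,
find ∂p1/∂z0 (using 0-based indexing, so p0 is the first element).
∂p1/∂z0 = -0.02477

p = softmax(z) = [0.7054, 0.03512, 0.2595]
p1 = 0.03512, p0 = 0.7054

∂p1/∂z0 = -p1 × p0 = -0.03512 × 0.7054 = -0.02477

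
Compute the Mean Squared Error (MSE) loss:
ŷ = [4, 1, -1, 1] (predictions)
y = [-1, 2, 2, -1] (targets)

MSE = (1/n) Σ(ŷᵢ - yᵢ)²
MSE = 9.75

MSE = (1/4)((4--1)² + (1-2)² + (-1-2)² + (1--1)²) = (1/4)(25 + 1 + 9 + 4) = 9.75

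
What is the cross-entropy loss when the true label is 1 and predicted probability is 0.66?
L = 0.4155

L = -1·log(0.66) - 0·log(0.34) = -log(0.66) = 0.4155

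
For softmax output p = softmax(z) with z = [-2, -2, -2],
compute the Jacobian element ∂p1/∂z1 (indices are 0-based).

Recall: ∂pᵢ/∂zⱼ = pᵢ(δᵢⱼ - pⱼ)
∂p1/∂z1 = 0.2222

p = softmax(z) = [0.3333, 0.3333, 0.3333]
p1 = 0.3333

∂p1/∂z1 = p1(1 - p1) = 0.3333 × (1 - 0.3333) = 0.2222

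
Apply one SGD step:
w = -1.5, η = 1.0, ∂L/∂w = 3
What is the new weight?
w_new = -4.5

w_new = w - η·∂L/∂w = -1.5 - 1.0×(3) = -1.5 - (3) = -4.5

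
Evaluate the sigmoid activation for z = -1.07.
0.2554

sigmoid(-1.07) = 1/(1 + e^(1.07)) = 1/(1 + 2.915) = 0.2554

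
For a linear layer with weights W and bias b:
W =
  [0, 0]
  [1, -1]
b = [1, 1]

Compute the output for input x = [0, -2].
y = [1, 3]

Wx = [0×0 + 0×-2, 1×0 + -1×-2]
   = [0, 2]
y = Wx + b = [0 + 1, 2 + 1] = [1, 3]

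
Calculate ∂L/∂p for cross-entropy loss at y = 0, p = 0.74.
∂L/∂p = 3.846

∂L/∂p = -y/p + (1-y)/(1-p) = 0 + 1/0.26 = 3.846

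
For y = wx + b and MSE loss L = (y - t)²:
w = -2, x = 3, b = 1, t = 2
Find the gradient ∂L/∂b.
∂L/∂b = -14

y = wx + b = (-2)(3) + 1 = -5
∂L/∂y = 2(y - t) = 2(-5 - 2) = -14
∂y/∂b = 1
∂L/∂b = ∂L/∂y · ∂y/∂b = -14 × 1 = -14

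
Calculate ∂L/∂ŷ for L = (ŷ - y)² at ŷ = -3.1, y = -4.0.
∂L/∂ŷ = 1.8

∂L/∂ŷ = 2(ŷ - y) = 2(-3.1 - -4.0) = 2(0.9) = 1.8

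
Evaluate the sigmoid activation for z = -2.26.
0.09449

sigmoid(-2.26) = 1/(1 + e^(2.26)) = 1/(1 + 9.583) = 0.09449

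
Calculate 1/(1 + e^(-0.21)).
0.5523

sigmoid(0.21) = 1/(1 + e^(-0.21)) = 1/(1 + 0.8106) = 0.5523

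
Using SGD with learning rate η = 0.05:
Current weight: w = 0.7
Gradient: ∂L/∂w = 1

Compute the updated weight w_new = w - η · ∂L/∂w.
w_new = 0.65

w_new = w - η·∂L/∂w = 0.7 - 0.05×(1) = 0.7 - (0.05) = 0.65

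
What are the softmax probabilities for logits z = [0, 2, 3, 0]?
p = [0.0339, 0.2507, 0.6815, 0.0339]

exp(z) = [1, 7.389, 20.09, 1]
Sum = 29.47
p = [0.0339, 0.2507, 0.6815, 0.0339]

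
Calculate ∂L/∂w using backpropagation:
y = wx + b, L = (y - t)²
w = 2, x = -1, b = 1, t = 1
∂L/∂w = 4

y = wx + b = (2)(-1) + 1 = -1
∂L/∂y = 2(y - t) = 2(-1 - 1) = -4
∂y/∂w = x = -1
∂L/∂w = ∂L/∂y · ∂y/∂w = -4 × -1 = 4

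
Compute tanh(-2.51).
-0.9869

tanh(-2.51) = (e^(-2.51) - e^(2.51))/(e^(-2.51) + e^(2.51)) = -0.9869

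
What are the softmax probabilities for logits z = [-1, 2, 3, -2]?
p = [0.0131, 0.2641, 0.7179, 0.0048]

exp(z) = [0.3679, 7.389, 20.09, 0.1353]
Sum = 27.98
p = [0.0131, 0.2641, 0.7179, 0.0048]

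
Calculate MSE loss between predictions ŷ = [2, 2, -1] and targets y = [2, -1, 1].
MSE = 4.333

MSE = (1/3)((2-2)² + (2--1)² + (-1-1)²) = (1/3)(0 + 9 + 4) = 4.333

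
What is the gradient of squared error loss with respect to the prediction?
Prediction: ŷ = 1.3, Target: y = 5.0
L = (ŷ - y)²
∂L/∂ŷ = -7.4

∂L/∂ŷ = 2(ŷ - y) = 2(1.3 - 5.0) = 2(-3.7) = -7.4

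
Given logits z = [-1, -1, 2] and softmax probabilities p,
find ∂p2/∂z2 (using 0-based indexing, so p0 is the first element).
∂p2/∂z2 = 0.08236

p = softmax(z) = [0.04528, 0.04528, 0.9094]
p2 = 0.9094

∂p2/∂z2 = p2(1 - p2) = 0.9094 × (1 - 0.9094) = 0.08236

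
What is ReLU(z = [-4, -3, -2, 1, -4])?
h = [0, 0, 0, 1, 0]

ReLU applied element-wise: max(0,-4)=0, max(0,-3)=0, max(0,-2)=0, max(0,1)=1, max(0,-4)=0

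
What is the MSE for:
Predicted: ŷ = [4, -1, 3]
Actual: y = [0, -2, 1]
MSE = 7

MSE = (1/3)((4-0)² + (-1--2)² + (3-1)²) = (1/3)(16 + 1 + 4) = 7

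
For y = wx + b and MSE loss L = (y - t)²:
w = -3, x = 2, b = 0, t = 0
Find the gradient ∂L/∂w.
∂L/∂w = -24

y = wx + b = (-3)(2) + 0 = -6
∂L/∂y = 2(y - t) = 2(-6 - 0) = -12
∂y/∂w = x = 2
∂L/∂w = ∂L/∂y · ∂y/∂w = -12 × 2 = -24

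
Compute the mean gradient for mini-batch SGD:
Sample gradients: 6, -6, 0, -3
Average gradient = -0.75

Average = (1/4)(6 + -6 + 0 + -3) = -3/4 = -0.75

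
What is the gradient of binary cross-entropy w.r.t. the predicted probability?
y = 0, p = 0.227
∂L/∂p = 1.294

∂L/∂p = -y/p + (1-y)/(1-p) = 0 + 1/0.773 = 1.294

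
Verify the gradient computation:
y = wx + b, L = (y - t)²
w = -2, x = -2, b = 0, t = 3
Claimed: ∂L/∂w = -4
Correct

y = (-2)(-2) + 0 = 4
∂L/∂y = 2(y - t) = 2(4 - 3) = 2
∂y/∂w = x = -2
∂L/∂w = 2 × -2 = -4

Claimed value: -4
Correct: The correct gradient is -4.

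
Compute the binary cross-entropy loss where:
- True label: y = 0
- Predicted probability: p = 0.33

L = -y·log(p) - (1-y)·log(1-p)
L = 0.4005

L = -0·log(0.33) - 1·log(0.67) = -log(0.67) = 0.4005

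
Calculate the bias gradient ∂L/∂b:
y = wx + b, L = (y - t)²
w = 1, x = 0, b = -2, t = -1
∂L/∂b = -2

y = wx + b = (1)(0) + -2 = -2
∂L/∂y = 2(y - t) = 2(-2 - -1) = -2
∂y/∂b = 1
∂L/∂b = ∂L/∂y · ∂y/∂b = -2 × 1 = -2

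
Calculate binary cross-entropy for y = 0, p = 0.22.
L = 0.2485

L = -0·log(0.22) - 1·log(0.78) = -log(0.78) = 0.2485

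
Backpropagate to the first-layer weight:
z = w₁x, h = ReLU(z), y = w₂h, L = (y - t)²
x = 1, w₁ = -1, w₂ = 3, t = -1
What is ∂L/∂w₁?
∂L/∂w₁ = 0

Forward pass:
z = w₁x = -1×1 = -1
h = ReLU(-1) = 0
y = w₂h = 3×0 = 0

Backward pass:
∂L/∂y = 2(y - t) = 2(0 - -1) = 2
∂y/∂h = w₂ = 3
∂h/∂z = 0 (ReLU derivative)
∂z/∂w₁ = x = 1

∂L/∂w₁ = 2 × 3 × 0 × 1 = 0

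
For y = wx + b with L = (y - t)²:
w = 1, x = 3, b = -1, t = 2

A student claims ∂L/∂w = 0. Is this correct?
Correct

y = (1)(3) + -1 = 2
∂L/∂y = 2(y - t) = 2(2 - 2) = 0
∂y/∂w = x = 3
∂L/∂w = 0 × 3 = 0

Claimed value: 0
Correct: The correct gradient is 0.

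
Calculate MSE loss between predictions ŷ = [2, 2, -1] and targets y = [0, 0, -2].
MSE = 3

MSE = (1/3)((2-0)² + (2-0)² + (-1--2)²) = (1/3)(4 + 4 + 1) = 3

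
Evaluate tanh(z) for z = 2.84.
0.9932

tanh(2.84) = (e^(2.84) - e^(-2.84))/(e^(2.84) + e^(-2.84)) = 0.9932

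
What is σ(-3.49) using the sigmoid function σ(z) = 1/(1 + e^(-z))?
0.0296

sigmoid(-3.49) = 1/(1 + e^(3.49)) = 1/(1 + 32.79) = 0.0296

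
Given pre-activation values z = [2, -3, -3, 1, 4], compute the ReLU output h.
h = [2, 0, 0, 1, 4]

ReLU applied element-wise: max(0,2)=2, max(0,-3)=0, max(0,-3)=0, max(0,1)=1, max(0,4)=4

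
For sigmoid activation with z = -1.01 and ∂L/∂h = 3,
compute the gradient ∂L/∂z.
∂L/∂z = 0.5871

σ(-1.01) = 0.267
σ'(-1.01) = σ(-1.01)(1 - σ(-1.01)) = 0.267 × 0.733 = 0.1957
∂L/∂z = ∂L/∂h · σ'(z) = 3 × 0.1957 = 0.5871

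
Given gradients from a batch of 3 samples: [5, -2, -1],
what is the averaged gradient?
Average gradient = 0.6667

Average = (1/3)(5 + -2 + -1) = 2/3 = 0.6667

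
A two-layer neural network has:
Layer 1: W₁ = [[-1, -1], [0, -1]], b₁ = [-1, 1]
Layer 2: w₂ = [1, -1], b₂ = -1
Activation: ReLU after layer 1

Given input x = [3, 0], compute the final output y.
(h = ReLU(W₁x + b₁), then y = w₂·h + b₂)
y = -2

Layer 1 pre-activation: z₁ = [-4, 1]
After ReLU: h = [0, 1]
Layer 2 output: y = 1×0 + -1×1 + -1 = -2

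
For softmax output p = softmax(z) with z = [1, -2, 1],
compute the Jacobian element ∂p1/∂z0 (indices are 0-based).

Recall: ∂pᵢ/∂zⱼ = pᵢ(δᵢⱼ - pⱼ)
∂p1/∂z0 = -0.01185

p = softmax(z) = [0.4879, 0.02429, 0.4879]
p1 = 0.02429, p0 = 0.4879

∂p1/∂z0 = -p1 × p0 = -0.02429 × 0.4879 = -0.01185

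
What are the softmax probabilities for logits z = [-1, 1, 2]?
p = [0.0351, 0.2595, 0.7054]

exp(z) = [0.3679, 2.718, 7.389]
Sum = 10.48
p = [0.0351, 0.2595, 0.7054]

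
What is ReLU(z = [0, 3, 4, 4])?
h = [0, 3, 4, 4]

ReLU applied element-wise: max(0,0)=0, max(0,3)=3, max(0,4)=4, max(0,4)=4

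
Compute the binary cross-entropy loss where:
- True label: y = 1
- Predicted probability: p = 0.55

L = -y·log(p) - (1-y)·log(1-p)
L = 0.5978

L = -1·log(0.55) - 0·log(0.45) = -log(0.55) = 0.5978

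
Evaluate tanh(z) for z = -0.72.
-0.6169

tanh(-0.72) = (e^(-0.72) - e^(0.72))/(e^(-0.72) + e^(0.72)) = -0.6169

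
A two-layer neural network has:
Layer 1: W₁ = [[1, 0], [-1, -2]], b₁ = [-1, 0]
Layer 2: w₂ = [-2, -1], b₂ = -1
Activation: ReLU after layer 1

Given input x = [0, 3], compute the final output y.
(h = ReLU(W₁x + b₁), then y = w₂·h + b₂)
y = -1

Layer 1 pre-activation: z₁ = [-1, -6]
After ReLU: h = [0, 0]
Layer 2 output: y = -2×0 + -1×0 + -1 = -1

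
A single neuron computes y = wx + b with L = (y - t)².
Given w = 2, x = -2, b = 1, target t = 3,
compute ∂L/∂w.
∂L/∂w = 24

y = wx + b = (2)(-2) + 1 = -3
∂L/∂y = 2(y - t) = 2(-3 - 3) = -12
∂y/∂w = x = -2
∂L/∂w = ∂L/∂y · ∂y/∂w = -12 × -2 = 24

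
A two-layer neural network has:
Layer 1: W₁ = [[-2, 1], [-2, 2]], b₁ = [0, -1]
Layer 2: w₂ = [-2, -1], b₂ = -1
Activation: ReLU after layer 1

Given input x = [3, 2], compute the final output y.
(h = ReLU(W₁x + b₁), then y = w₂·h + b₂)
y = -1

Layer 1 pre-activation: z₁ = [-4, -3]
After ReLU: h = [0, 0]
Layer 2 output: y = -2×0 + -1×0 + -1 = -1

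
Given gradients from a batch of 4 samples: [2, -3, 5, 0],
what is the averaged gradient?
Average gradient = 1

Average = (1/4)(2 + -3 + 5 + 0) = 4/4 = 1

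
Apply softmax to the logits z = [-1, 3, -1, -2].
p = [0.0176, 0.9584, 0.0176, 0.0065]

exp(z) = [0.3679, 20.09, 0.3679, 0.1353]
Sum = 20.96
p = [0.0176, 0.9584, 0.0176, 0.0065]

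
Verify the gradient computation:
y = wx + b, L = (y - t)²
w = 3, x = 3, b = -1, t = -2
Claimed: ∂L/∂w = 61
Incorrect

y = (3)(3) + -1 = 8
∂L/∂y = 2(y - t) = 2(8 - -2) = 20
∂y/∂w = x = 3
∂L/∂w = 20 × 3 = 60

Claimed value: 61
Incorrect: The correct gradient is 60.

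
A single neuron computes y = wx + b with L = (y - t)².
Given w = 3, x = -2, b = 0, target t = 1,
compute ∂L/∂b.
∂L/∂b = -14

y = wx + b = (3)(-2) + 0 = -6
∂L/∂y = 2(y - t) = 2(-6 - 1) = -14
∂y/∂b = 1
∂L/∂b = ∂L/∂y · ∂y/∂b = -14 × 1 = -14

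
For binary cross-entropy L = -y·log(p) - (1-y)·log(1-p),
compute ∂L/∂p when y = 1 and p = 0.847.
∂L/∂p = -1.181

∂L/∂p = -y/p + (1-y)/(1-p) = -1/0.847 + 0 = -1.181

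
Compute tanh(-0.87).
-0.7014

tanh(-0.87) = (e^(-0.87) - e^(0.87))/(e^(-0.87) + e^(0.87)) = -0.7014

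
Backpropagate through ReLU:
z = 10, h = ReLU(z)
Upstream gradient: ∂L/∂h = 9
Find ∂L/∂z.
∂L/∂z = 9

h = ReLU(10) = 10
Since z > 0: ∂h/∂z = 1
∂L/∂z = ∂L/∂h · ∂h/∂z = 9 × 1 = 9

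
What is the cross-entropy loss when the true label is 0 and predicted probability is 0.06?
L = 0.06188

L = -0·log(0.06) - 1·log(0.94) = -log(0.94) = 0.06188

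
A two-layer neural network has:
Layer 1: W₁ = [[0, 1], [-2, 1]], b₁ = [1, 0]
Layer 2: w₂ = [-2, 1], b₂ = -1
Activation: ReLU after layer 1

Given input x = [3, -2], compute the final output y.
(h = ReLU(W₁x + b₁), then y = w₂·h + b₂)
y = -1

Layer 1 pre-activation: z₁ = [-1, -8]
After ReLU: h = [0, 0]
Layer 2 output: y = -2×0 + 1×0 + -1 = -1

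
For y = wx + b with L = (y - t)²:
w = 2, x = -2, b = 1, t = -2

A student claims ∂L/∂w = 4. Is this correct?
Correct

y = (2)(-2) + 1 = -3
∂L/∂y = 2(y - t) = 2(-3 - -2) = -2
∂y/∂w = x = -2
∂L/∂w = -2 × -2 = 4

Claimed value: 4
Correct: The correct gradient is 4.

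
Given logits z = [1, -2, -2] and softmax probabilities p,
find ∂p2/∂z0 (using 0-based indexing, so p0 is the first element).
∂p2/∂z0 = -0.04118

p = softmax(z) = [0.9094, 0.04528, 0.04528]
p2 = 0.04528, p0 = 0.9094

∂p2/∂z0 = -p2 × p0 = -0.04528 × 0.9094 = -0.04118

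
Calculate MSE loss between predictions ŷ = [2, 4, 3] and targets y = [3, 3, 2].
MSE = 1

MSE = (1/3)((2-3)² + (4-3)² + (3-2)²) = (1/3)(1 + 1 + 1) = 1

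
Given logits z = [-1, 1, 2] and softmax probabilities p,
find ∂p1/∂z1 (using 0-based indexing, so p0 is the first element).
∂p1/∂z1 = 0.1922

p = softmax(z) = [0.03512, 0.2595, 0.7054]
p1 = 0.2595

∂p1/∂z1 = p1(1 - p1) = 0.2595 × (1 - 0.2595) = 0.1922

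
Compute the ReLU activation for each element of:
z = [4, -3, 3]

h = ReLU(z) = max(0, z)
h = [4, 0, 3]

ReLU applied element-wise: max(0,4)=4, max(0,-3)=0, max(0,3)=3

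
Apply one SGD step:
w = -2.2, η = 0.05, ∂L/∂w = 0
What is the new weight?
w_new = -2.2

w_new = w - η·∂L/∂w = -2.2 - 0.05×(0) = -2.2 - (0) = -2.2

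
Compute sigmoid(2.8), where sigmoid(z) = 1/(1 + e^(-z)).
0.9427

sigmoid(2.8) = 1/(1 + e^(-2.8)) = 1/(1 + 0.06081) = 0.9427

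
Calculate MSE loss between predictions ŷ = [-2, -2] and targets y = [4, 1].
MSE = 22.5

MSE = (1/2)((-2-4)² + (-2-1)²) = (1/2)(36 + 9) = 22.5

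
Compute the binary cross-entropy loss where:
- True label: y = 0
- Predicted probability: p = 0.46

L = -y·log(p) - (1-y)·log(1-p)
L = 0.6162

L = -0·log(0.46) - 1·log(0.54) = -log(0.54) = 0.6162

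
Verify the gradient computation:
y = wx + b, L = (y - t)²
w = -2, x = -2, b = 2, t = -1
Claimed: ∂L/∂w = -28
Correct

y = (-2)(-2) + 2 = 6
∂L/∂y = 2(y - t) = 2(6 - -1) = 14
∂y/∂w = x = -2
∂L/∂w = 14 × -2 = -28

Claimed value: -28
Correct: The correct gradient is -28.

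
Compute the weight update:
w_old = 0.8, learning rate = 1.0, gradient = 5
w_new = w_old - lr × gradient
w_new = -4.2

w_new = w - η·∂L/∂w = 0.8 - 1.0×(5) = 0.8 - (5) = -4.2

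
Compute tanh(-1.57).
-0.917

tanh(-1.57) = (e^(-1.57) - e^(1.57))/(e^(-1.57) + e^(1.57)) = -0.917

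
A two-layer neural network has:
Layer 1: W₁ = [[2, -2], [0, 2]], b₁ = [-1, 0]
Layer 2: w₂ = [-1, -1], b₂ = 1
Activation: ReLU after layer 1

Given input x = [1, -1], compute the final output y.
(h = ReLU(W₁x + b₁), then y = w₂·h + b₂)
y = -2

Layer 1 pre-activation: z₁ = [3, -2]
After ReLU: h = [3, 0]
Layer 2 output: y = -1×3 + -1×0 + 1 = -2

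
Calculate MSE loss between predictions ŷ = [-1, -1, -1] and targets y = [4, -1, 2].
MSE = 11.33

MSE = (1/3)((-1-4)² + (-1--1)² + (-1-2)²) = (1/3)(25 + 0 + 9) = 11.33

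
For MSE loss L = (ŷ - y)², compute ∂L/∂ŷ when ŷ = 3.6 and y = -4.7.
∂L/∂ŷ = 16.6

∂L/∂ŷ = 2(ŷ - y) = 2(3.6 - -4.7) = 2(8.3) = 16.6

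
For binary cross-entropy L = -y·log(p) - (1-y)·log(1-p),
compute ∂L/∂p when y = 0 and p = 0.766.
∂L/∂p = 4.274

∂L/∂p = -y/p + (1-y)/(1-p) = 0 + 1/0.234 = 4.274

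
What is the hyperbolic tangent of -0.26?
-0.2543

tanh(-0.26) = (e^(-0.26) - e^(0.26))/(e^(-0.26) + e^(0.26)) = -0.2543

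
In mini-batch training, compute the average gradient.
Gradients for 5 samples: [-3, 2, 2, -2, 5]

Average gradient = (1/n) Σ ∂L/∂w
Average gradient = 0.8

Average = (1/5)(-3 + 2 + 2 + -2 + 5) = 4/5 = 0.8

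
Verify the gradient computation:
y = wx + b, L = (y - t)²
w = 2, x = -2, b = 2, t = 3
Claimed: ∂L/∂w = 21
Incorrect

y = (2)(-2) + 2 = -2
∂L/∂y = 2(y - t) = 2(-2 - 3) = -10
∂y/∂w = x = -2
∂L/∂w = -10 × -2 = 20

Claimed value: 21
Incorrect: The correct gradient is 20.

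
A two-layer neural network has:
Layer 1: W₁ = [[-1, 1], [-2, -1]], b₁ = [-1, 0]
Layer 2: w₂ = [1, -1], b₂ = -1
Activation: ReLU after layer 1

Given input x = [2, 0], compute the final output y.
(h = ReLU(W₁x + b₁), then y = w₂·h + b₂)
y = -1

Layer 1 pre-activation: z₁ = [-3, -4]
After ReLU: h = [0, 0]
Layer 2 output: y = 1×0 + -1×0 + -1 = -1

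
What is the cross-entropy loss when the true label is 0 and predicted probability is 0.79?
L = 1.561

L = -0·log(0.79) - 1·log(0.21) = -log(0.21) = 1.561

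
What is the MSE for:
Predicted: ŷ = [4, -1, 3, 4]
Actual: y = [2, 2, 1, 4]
MSE = 4.25

MSE = (1/4)((4-2)² + (-1-2)² + (3-1)² + (4-4)²) = (1/4)(4 + 9 + 4 + 0) = 4.25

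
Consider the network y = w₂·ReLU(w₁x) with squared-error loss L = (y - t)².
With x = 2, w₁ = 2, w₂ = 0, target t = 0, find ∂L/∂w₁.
∂L/∂w₁ = 0

Forward pass:
z = w₁x = 2×2 = 4
h = ReLU(4) = 4
y = w₂h = 0×4 = 0

Backward pass:
∂L/∂y = 2(y - t) = 2(0 - 0) = 0
∂y/∂h = w₂ = 0
∂h/∂z = 1 (ReLU derivative)
∂z/∂w₁ = x = 2

∂L/∂w₁ = 0 × 0 × 1 × 2 = 0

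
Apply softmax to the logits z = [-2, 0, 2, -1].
p = [0.0152, 0.1125, 0.831, 0.0414]

exp(z) = [0.1353, 1, 7.389, 0.3679]
Sum = 8.892
p = [0.0152, 0.1125, 0.831, 0.0414]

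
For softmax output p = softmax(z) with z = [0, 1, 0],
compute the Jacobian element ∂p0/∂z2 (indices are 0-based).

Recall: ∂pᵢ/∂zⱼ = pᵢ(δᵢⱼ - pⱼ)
∂p0/∂z2 = -0.04492

p = softmax(z) = [0.2119, 0.5761, 0.2119]
p0 = 0.2119, p2 = 0.2119

∂p0/∂z2 = -p0 × p2 = -0.2119 × 0.2119 = -0.04492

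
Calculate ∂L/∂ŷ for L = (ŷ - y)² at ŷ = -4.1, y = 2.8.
∂L/∂ŷ = -13.8

∂L/∂ŷ = 2(ŷ - y) = 2(-4.1 - 2.8) = 2(-6.9) = -13.8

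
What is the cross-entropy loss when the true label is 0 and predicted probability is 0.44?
L = 0.5798

L = -0·log(0.44) - 1·log(0.56) = -log(0.56) = 0.5798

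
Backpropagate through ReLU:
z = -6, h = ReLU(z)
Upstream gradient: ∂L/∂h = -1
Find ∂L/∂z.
∂L/∂z = 0

h = ReLU(-6) = 0
Since z < 0: ∂h/∂z = 0
∂L/∂z = ∂L/∂h · ∂h/∂z = -1 × 0 = 0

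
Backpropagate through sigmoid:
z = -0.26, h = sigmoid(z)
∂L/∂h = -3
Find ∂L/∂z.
∂L/∂z = -0.7375

σ(-0.26) = 0.4354
σ'(-0.26) = σ(-0.26)(1 - σ(-0.26)) = 0.4354 × 0.5646 = 0.2458
∂L/∂z = ∂L/∂h · σ'(z) = -3 × 0.2458 = -0.7375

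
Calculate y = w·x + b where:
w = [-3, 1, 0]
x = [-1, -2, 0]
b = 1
y = 2

y = (-3)(-1) + (1)(-2) + (0)(0) + 1 = 2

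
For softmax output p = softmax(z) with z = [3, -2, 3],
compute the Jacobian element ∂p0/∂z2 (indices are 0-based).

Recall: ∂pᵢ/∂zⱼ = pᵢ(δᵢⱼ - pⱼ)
∂p0/∂z2 = -0.2483

p = softmax(z) = [0.4983, 0.003358, 0.4983]
p0 = 0.4983, p2 = 0.4983

∂p0/∂z2 = -p0 × p2 = -0.4983 × 0.4983 = -0.2483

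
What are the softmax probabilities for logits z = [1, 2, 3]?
p = [0.09, 0.2447, 0.6652]

exp(z) = [2.718, 7.389, 20.09]
Sum = 30.19
p = [0.09, 0.2447, 0.6652]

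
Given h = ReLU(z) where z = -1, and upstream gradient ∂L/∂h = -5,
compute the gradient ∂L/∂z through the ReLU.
∂L/∂z = 0

h = ReLU(-1) = 0
Since z < 0: ∂h/∂z = 0
∂L/∂z = ∂L/∂h · ∂h/∂z = -5 × 0 = 0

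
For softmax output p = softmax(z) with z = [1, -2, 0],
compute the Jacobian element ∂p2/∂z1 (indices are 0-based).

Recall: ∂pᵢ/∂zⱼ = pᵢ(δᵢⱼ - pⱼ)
∂p2/∂z1 = -0.009113

p = softmax(z) = [0.7054, 0.03512, 0.2595]
p2 = 0.2595, p1 = 0.03512

∂p2/∂z1 = -p2 × p1 = -0.2595 × 0.03512 = -0.009113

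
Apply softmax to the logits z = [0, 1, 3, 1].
p = [0.0377, 0.1025, 0.7573, 0.1025]

exp(z) = [1, 2.718, 20.09, 2.718]
Sum = 26.52
p = [0.0377, 0.1025, 0.7573, 0.1025]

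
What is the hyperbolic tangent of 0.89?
0.7114

tanh(0.89) = (e^(0.89) - e^(-0.89))/(e^(0.89) + e^(-0.89)) = 0.7114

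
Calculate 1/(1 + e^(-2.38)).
0.9153

sigmoid(2.38) = 1/(1 + e^(-2.38)) = 1/(1 + 0.09255) = 0.9153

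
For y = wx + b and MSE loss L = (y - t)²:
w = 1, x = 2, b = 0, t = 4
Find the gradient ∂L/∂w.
∂L/∂w = -8

y = wx + b = (1)(2) + 0 = 2
∂L/∂y = 2(y - t) = 2(2 - 4) = -4
∂y/∂w = x = 2
∂L/∂w = ∂L/∂y · ∂y/∂w = -4 × 2 = -8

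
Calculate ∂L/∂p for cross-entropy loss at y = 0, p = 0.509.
∂L/∂p = 2.037

∂L/∂p = -y/p + (1-y)/(1-p) = 0 + 1/0.491 = 2.037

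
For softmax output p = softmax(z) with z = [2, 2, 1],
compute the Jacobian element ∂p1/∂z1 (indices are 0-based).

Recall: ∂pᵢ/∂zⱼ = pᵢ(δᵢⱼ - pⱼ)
∂p1/∂z1 = 0.244

p = softmax(z) = [0.4223, 0.4223, 0.1554]
p1 = 0.4223

∂p1/∂z1 = p1(1 - p1) = 0.4223 × (1 - 0.4223) = 0.244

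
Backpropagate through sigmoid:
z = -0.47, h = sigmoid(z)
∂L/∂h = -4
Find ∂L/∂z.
∂L/∂z = -0.9467

σ(-0.47) = 0.3846
σ'(-0.47) = σ(-0.47)(1 - σ(-0.47)) = 0.3846 × 0.6154 = 0.2367
∂L/∂z = ∂L/∂h · σ'(z) = -4 × 0.2367 = -0.9467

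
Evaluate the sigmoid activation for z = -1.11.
0.2479

sigmoid(-1.11) = 1/(1 + e^(1.11)) = 1/(1 + 3.034) = 0.2479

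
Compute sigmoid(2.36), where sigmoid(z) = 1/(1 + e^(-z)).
0.9137

sigmoid(2.36) = 1/(1 + e^(-2.36)) = 1/(1 + 0.09442) = 0.9137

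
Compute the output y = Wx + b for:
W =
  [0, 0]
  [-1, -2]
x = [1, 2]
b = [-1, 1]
y = [-1, -4]

Wx = [0×1 + 0×2, -1×1 + -2×2]
   = [0, -5]
y = Wx + b = [0 + -1, -5 + 1] = [-1, -4]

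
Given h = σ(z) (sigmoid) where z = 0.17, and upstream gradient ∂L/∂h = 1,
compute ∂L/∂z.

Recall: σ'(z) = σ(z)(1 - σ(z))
∂L/∂z = 0.2482

σ(0.17) = 0.5424
σ'(0.17) = σ(0.17)(1 - σ(0.17)) = 0.5424 × 0.4576 = 0.2482
∂L/∂z = ∂L/∂h · σ'(z) = 1 × 0.2482 = 0.2482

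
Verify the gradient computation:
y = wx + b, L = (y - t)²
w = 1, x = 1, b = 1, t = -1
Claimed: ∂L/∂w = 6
Correct

y = (1)(1) + 1 = 2
∂L/∂y = 2(y - t) = 2(2 - -1) = 6
∂y/∂w = x = 1
∂L/∂w = 6 × 1 = 6

Claimed value: 6
Correct: The correct gradient is 6.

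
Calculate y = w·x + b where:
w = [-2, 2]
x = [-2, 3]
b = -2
y = 8

y = (-2)(-2) + (2)(3) + -2 = 8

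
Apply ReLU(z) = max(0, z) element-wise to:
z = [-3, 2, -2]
h = [0, 2, 0]

ReLU applied element-wise: max(0,-3)=0, max(0,2)=2, max(0,-2)=0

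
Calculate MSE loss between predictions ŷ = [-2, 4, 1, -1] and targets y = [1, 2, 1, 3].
MSE = 7.25

MSE = (1/4)((-2-1)² + (4-2)² + (1-1)² + (-1-3)²) = (1/4)(9 + 4 + 0 + 16) = 7.25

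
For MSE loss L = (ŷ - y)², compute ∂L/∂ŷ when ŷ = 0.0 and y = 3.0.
∂L/∂ŷ = -6.0

∂L/∂ŷ = 2(ŷ - y) = 2(0.0 - 3.0) = 2(-3.0) = -6.0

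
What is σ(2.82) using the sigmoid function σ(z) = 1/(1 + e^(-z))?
0.9437

sigmoid(2.82) = 1/(1 + e^(-2.82)) = 1/(1 + 0.05961) = 0.9437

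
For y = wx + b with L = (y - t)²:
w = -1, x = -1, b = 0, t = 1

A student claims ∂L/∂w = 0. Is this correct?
Correct

y = (-1)(-1) + 0 = 1
∂L/∂y = 2(y - t) = 2(1 - 1) = 0
∂y/∂w = x = -1
∂L/∂w = 0 × -1 = 0

Claimed value: 0
Correct: The correct gradient is 0.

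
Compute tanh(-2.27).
-0.9789

tanh(-2.27) = (e^(-2.27) - e^(2.27))/(e^(-2.27) + e^(2.27)) = -0.9789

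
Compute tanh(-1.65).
-0.9289

tanh(-1.65) = (e^(-1.65) - e^(1.65))/(e^(-1.65) + e^(1.65)) = -0.9289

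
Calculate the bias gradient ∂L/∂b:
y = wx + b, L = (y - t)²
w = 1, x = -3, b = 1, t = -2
∂L/∂b = 0

y = wx + b = (1)(-3) + 1 = -2
∂L/∂y = 2(y - t) = 2(-2 - -2) = 0
∂y/∂b = 1
∂L/∂b = ∂L/∂y · ∂y/∂b = 0 × 1 = 0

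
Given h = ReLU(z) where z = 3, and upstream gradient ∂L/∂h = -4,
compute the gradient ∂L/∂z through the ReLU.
∂L/∂z = -4

h = ReLU(3) = 3
Since z > 0: ∂h/∂z = 1
∂L/∂z = ∂L/∂h · ∂h/∂z = -4 × 1 = -4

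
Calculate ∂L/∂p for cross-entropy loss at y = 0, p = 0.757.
∂L/∂p = 4.115

∂L/∂p = -y/p + (1-y)/(1-p) = 0 + 1/0.243 = 4.115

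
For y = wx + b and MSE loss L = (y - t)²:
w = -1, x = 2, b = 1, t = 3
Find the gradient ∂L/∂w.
∂L/∂w = -16

y = wx + b = (-1)(2) + 1 = -1
∂L/∂y = 2(y - t) = 2(-1 - 3) = -8
∂y/∂w = x = 2
∂L/∂w = ∂L/∂y · ∂y/∂w = -8 × 2 = -16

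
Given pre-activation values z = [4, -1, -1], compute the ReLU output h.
h = [4, 0, 0]

ReLU applied element-wise: max(0,4)=4, max(0,-1)=0, max(0,-1)=0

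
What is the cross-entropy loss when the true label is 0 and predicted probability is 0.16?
L = 0.1744

L = -0·log(0.16) - 1·log(0.84) = -log(0.84) = 0.1744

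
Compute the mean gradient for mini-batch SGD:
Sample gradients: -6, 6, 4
Average gradient = 1.333

Average = (1/3)(-6 + 6 + 4) = 4/3 = 1.333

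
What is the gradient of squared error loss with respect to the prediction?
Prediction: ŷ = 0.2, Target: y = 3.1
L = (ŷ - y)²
∂L/∂ŷ = -5.8

∂L/∂ŷ = 2(ŷ - y) = 2(0.2 - 3.1) = 2(-2.9) = -5.8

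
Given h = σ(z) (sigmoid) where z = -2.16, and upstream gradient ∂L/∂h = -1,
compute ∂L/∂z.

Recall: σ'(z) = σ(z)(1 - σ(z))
∂L/∂z = -0.09271

σ(-2.16) = 0.1034
σ'(-2.16) = σ(-2.16)(1 - σ(-2.16)) = 0.1034 × 0.8966 = 0.09271
∂L/∂z = ∂L/∂h · σ'(z) = -1 × 0.09271 = -0.09271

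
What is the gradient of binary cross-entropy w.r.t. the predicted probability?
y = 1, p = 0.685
∂L/∂p = -1.46

∂L/∂p = -y/p + (1-y)/(1-p) = -1/0.685 + 0 = -1.46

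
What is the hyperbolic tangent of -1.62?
-0.9246

tanh(-1.62) = (e^(-1.62) - e^(1.62))/(e^(-1.62) + e^(1.62)) = -0.9246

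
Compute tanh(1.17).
0.8243

tanh(1.17) = (e^(1.17) - e^(-1.17))/(e^(1.17) + e^(-1.17)) = 0.8243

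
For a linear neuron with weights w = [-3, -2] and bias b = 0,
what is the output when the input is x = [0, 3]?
y = -6

y = (-3)(0) + (-2)(3) + 0 = -6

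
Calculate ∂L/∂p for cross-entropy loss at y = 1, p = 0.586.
∂L/∂p = -1.706

∂L/∂p = -y/p + (1-y)/(1-p) = -1/0.586 + 0 = -1.706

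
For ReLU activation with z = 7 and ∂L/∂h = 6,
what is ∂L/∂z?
∂L/∂z = 6

h = ReLU(7) = 7
Since z > 0: ∂h/∂z = 1
∂L/∂z = ∂L/∂h · ∂h/∂z = 6 × 1 = 6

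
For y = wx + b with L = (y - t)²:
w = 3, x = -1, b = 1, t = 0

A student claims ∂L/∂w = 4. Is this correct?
Correct

y = (3)(-1) + 1 = -2
∂L/∂y = 2(y - t) = 2(-2 - 0) = -4
∂y/∂w = x = -1
∂L/∂w = -4 × -1 = 4

Claimed value: 4
Correct: The correct gradient is 4.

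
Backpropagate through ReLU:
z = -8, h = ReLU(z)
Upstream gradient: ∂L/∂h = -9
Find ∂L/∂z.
∂L/∂z = 0

h = ReLU(-8) = 0
Since z < 0: ∂h/∂z = 0
∂L/∂z = ∂L/∂h · ∂h/∂z = -9 × 0 = 0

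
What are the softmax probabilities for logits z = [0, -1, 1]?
p = [0.2447, 0.09, 0.6652]

exp(z) = [1, 0.3679, 2.718]
Sum = 4.086
p = [0.2447, 0.09, 0.6652]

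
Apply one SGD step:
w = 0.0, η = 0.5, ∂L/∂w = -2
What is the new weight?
w_new = 1

w_new = w - η·∂L/∂w = 0.0 - 0.5×(-2) = 0.0 - (-1) = 1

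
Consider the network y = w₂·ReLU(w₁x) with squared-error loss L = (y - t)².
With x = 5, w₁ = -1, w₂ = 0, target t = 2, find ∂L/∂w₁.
∂L/∂w₁ = 0

Forward pass:
z = w₁x = -1×5 = -5
h = ReLU(-5) = 0
y = w₂h = 0×0 = 0

Backward pass:
∂L/∂y = 2(y - t) = 2(0 - 2) = -4
∂y/∂h = w₂ = 0
∂h/∂z = 0 (ReLU derivative)
∂z/∂w₁ = x = 5

∂L/∂w₁ = -4 × 0 × 0 × 5 = 0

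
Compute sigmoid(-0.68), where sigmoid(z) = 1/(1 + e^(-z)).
0.3363

sigmoid(-0.68) = 1/(1 + e^(0.68)) = 1/(1 + 1.974) = 0.3363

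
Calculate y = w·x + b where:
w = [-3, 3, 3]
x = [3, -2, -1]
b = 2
y = -16

y = (-3)(3) + (3)(-2) + (3)(-1) + 2 = -16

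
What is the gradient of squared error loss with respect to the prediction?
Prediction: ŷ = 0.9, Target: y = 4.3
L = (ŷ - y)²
∂L/∂ŷ = -6.8

∂L/∂ŷ = 2(ŷ - y) = 2(0.9 - 4.3) = 2(-3.4) = -6.8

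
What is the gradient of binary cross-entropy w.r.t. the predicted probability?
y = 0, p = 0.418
∂L/∂p = 1.718

∂L/∂p = -y/p + (1-y)/(1-p) = 0 + 1/0.582 = 1.718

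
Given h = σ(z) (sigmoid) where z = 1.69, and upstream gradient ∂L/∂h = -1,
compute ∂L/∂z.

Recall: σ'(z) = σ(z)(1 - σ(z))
∂L/∂z = -0.1315

σ(1.69) = 0.8442
σ'(1.69) = σ(1.69)(1 - σ(1.69)) = 0.8442 × 0.1558 = 0.1315
∂L/∂z = ∂L/∂h · σ'(z) = -1 × 0.1315 = -0.1315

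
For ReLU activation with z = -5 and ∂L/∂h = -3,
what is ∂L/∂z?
∂L/∂z = 0

h = ReLU(-5) = 0
Since z < 0: ∂h/∂z = 0
∂L/∂z = ∂L/∂h · ∂h/∂z = -3 × 0 = 0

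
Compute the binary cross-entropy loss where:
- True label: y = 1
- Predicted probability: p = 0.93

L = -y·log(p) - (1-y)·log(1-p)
L = 0.07257

L = -1·log(0.93) - 0·log(0.07) = -log(0.93) = 0.07257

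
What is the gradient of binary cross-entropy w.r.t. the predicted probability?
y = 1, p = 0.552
∂L/∂p = -1.812

∂L/∂p = -y/p + (1-y)/(1-p) = -1/0.552 + 0 = -1.812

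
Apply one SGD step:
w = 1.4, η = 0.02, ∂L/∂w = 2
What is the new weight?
w_new = 1.36

w_new = w - η·∂L/∂w = 1.4 - 0.02×(2) = 1.4 - (0.04) = 1.36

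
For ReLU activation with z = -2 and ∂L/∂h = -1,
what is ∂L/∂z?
∂L/∂z = 0

h = ReLU(-2) = 0
Since z < 0: ∂h/∂z = 0
∂L/∂z = ∂L/∂h · ∂h/∂z = -1 × 0 = 0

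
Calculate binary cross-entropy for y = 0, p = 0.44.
L = 0.5798

L = -0·log(0.44) - 1·log(0.56) = -log(0.56) = 0.5798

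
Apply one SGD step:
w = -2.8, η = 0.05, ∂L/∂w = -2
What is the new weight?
w_new = -2.7

w_new = w - η·∂L/∂w = -2.8 - 0.05×(-2) = -2.8 - (-0.1) = -2.7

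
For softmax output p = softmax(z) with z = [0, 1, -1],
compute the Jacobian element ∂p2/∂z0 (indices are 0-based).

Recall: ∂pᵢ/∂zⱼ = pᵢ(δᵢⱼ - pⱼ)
∂p2/∂z0 = -0.02203

p = softmax(z) = [0.2447, 0.6652, 0.09003]
p2 = 0.09003, p0 = 0.2447

∂p2/∂z0 = -p2 × p0 = -0.09003 × 0.2447 = -0.02203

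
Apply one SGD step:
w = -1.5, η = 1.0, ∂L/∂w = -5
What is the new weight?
w_new = 3.5

w_new = w - η·∂L/∂w = -1.5 - 1.0×(-5) = -1.5 - (-5) = 3.5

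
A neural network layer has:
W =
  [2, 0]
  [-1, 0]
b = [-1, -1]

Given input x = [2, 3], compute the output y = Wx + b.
y = [3, -3]

Wx = [2×2 + 0×3, -1×2 + 0×3]
   = [4, -2]
y = Wx + b = [4 + -1, -2 + -1] = [3, -3]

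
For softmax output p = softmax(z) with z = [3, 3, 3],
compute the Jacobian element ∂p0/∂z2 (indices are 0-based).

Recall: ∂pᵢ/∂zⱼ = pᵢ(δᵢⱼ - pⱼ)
∂p0/∂z2 = -0.1111

p = softmax(z) = [0.3333, 0.3333, 0.3333]
p0 = 0.3333, p2 = 0.3333

∂p0/∂z2 = -p0 × p2 = -0.3333 × 0.3333 = -0.1111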